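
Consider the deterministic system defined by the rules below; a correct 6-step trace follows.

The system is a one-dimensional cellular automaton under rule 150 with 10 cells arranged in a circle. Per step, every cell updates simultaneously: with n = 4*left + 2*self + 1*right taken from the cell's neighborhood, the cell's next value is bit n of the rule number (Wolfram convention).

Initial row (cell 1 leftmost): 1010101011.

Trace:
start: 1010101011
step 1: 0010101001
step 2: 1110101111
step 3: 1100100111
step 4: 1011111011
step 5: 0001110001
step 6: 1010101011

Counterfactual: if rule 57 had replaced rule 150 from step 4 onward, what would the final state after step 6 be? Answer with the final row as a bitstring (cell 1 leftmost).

0100100110

(re-executing steps 4..6 under rule 57; state before step 4: 1100100111)
step 4: 0010010100
step 5: 1001001011
step 6: 0100100110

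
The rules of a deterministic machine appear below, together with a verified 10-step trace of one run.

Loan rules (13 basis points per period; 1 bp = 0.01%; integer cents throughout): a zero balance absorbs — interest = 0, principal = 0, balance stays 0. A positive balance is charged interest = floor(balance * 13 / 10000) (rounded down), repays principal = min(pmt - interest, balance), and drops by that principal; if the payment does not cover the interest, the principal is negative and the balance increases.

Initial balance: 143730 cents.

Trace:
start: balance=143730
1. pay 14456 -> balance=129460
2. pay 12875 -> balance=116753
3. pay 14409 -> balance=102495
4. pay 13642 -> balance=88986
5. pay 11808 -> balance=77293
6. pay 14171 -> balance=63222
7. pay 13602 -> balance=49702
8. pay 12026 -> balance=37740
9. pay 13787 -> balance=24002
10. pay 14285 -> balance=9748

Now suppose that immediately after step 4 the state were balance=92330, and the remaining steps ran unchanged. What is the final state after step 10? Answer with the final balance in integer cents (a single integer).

state after step 4 := balance=92330
5. pay 11808 -> balance=80642
6. pay 14171 -> balance=66575
7. pay 13602 -> balance=53059
8. pay 12026 -> balance=41101
9. pay 13787 -> balance=27367
10. pay 14285 -> balance=13117

13117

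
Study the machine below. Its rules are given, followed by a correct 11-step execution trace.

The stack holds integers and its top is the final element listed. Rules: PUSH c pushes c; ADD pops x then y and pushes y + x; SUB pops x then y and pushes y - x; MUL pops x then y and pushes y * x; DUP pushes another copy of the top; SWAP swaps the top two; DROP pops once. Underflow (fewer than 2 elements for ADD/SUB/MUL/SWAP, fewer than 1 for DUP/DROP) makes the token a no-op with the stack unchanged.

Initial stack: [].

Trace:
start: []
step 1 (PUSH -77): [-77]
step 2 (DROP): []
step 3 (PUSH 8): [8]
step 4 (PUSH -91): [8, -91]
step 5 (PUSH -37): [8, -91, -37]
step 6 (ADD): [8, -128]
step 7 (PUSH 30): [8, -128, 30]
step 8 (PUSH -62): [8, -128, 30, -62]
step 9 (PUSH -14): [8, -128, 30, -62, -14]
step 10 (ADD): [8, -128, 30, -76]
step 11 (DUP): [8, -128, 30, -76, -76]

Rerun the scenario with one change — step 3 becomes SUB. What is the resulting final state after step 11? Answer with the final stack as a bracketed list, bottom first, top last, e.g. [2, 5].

(re-executing from step 3 with the substitution; state before step 3: [])
step 3 (SUB): []
step 4 (PUSH -91): [-91]
step 5 (PUSH -37): [-91, -37]
step 6 (ADD): [-128]
step 7 (PUSH 30): [-128, 30]
step 8 (PUSH -62): [-128, 30, -62]
step 9 (PUSH -14): [-128, 30, -62, -14]
step 10 (ADD): [-128, 30, -76]
step 11 (DUP): [-128, 30, -76, -76]

[-128, 30, -76, -76]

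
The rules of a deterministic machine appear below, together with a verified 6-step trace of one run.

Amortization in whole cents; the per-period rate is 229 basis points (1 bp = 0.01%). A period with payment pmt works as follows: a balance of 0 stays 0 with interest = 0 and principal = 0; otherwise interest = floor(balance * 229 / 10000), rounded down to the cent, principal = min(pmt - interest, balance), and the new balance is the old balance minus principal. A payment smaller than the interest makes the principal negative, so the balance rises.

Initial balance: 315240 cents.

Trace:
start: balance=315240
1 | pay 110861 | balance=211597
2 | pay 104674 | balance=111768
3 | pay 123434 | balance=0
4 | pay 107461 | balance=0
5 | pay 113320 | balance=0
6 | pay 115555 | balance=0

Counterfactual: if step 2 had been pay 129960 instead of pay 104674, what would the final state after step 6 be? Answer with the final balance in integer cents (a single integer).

(re-executing from step 2 with the substitution; state before step 2: balance=211597)
2 | pay 129960 | balance=86482
3 | pay 123434 | balance=0
4 | pay 107461 | balance=0
5 | pay 113320 | balance=0
6 | pay 115555 | balance=0

0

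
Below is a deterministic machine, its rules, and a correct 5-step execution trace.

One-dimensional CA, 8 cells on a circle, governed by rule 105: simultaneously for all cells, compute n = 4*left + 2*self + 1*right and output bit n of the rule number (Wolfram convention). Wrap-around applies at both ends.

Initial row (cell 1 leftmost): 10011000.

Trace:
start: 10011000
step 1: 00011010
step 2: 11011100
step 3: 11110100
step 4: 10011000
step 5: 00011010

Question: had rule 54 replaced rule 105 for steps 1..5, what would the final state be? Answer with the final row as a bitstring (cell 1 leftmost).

00001100

(re-executing steps 1..5 under rule 54; state before step 1: 10011000)
step 1: 11100101
step 2: 00011110
step 3: 00100001
step 4: 11110011
step 5: 00001100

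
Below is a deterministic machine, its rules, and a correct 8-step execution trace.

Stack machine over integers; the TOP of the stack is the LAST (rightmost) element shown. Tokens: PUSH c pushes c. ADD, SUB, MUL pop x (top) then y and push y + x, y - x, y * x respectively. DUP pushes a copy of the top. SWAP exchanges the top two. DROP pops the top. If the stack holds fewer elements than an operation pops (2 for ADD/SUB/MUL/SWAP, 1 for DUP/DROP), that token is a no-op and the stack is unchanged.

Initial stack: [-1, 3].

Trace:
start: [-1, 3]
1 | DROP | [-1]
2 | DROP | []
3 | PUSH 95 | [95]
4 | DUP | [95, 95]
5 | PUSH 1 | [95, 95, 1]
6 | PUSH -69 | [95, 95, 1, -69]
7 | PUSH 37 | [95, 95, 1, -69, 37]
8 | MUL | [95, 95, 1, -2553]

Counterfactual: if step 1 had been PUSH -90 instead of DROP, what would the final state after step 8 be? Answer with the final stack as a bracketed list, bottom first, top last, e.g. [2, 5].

[-1, 3, 95, 95, 1, -2553]

(re-executing from step 1 with the substitution; state before step 1: [-1, 3])
1 | PUSH -90 | [-1, 3, -90]
2 | DROP | [-1, 3]
3 | PUSH 95 | [-1, 3, 95]
4 | DUP | [-1, 3, 95, 95]
5 | PUSH 1 | [-1, 3, 95, 95, 1]
6 | PUSH -69 | [-1, 3, 95, 95, 1, -69]
7 | PUSH 37 | [-1, 3, 95, 95, 1, -69, 37]
8 | MUL | [-1, 3, 95, 95, 1, -2553]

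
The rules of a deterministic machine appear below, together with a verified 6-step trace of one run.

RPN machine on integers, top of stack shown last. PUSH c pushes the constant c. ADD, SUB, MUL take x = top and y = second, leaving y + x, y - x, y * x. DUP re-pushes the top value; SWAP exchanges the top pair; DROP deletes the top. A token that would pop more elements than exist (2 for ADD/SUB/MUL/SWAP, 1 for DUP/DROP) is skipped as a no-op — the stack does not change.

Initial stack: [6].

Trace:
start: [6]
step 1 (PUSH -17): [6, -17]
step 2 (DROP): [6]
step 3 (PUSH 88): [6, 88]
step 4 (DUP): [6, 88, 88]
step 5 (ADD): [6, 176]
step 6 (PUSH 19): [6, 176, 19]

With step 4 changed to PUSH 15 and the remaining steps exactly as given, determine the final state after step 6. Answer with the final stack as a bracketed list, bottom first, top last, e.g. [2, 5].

[6, 103, 19]

(re-executing from step 4 with the substitution; state before step 4: [6, 88])
step 4 (PUSH 15): [6, 88, 15]
step 5 (ADD): [6, 103]
step 6 (PUSH 19): [6, 103, 19]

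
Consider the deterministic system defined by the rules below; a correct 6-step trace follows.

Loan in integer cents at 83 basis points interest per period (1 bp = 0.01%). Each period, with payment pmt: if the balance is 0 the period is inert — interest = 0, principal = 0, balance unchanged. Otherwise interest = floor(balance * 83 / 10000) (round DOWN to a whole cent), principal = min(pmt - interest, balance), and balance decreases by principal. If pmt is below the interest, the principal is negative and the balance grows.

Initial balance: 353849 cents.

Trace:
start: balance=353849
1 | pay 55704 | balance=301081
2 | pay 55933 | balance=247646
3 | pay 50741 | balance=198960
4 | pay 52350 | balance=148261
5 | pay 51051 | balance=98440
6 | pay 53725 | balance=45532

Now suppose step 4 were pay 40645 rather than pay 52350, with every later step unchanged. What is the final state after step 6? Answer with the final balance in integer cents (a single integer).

(re-executing from step 4 with the substitution; state before step 4: balance=198960)
4 | pay 40645 | balance=159966
5 | pay 51051 | balance=110242
6 | pay 53725 | balance=57432

57432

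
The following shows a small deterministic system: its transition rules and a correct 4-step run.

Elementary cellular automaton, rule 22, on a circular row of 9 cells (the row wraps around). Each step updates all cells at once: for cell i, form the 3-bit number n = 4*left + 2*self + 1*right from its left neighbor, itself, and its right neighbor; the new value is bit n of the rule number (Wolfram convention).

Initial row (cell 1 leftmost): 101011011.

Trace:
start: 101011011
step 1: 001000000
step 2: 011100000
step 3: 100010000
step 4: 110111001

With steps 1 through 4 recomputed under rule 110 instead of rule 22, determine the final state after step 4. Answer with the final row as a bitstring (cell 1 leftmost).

100001111

(re-executing steps 1..4 under rule 110; state before step 1: 101011011)
step 1: 111111110
step 2: 100000011
step 3: 100000110
step 4: 100001111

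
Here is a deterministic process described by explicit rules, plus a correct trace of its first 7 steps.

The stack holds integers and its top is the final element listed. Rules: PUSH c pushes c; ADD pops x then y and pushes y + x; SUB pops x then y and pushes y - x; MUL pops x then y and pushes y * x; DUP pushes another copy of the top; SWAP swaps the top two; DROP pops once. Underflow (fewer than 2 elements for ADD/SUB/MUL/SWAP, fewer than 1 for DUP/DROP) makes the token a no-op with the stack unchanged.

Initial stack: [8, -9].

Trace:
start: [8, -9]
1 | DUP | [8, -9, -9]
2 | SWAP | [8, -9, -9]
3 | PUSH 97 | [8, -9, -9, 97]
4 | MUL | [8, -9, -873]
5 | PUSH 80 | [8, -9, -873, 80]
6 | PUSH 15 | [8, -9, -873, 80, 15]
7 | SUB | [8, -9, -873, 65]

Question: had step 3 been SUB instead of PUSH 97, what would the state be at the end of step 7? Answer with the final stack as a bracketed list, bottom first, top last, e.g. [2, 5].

[0, 65]

(re-executing from step 3 with the substitution; state before step 3: [8, -9, -9])
3 | SUB | [8, 0]
4 | MUL | [0]
5 | PUSH 80 | [0, 80]
6 | PUSH 15 | [0, 80, 15]
7 | SUB | [0, 65]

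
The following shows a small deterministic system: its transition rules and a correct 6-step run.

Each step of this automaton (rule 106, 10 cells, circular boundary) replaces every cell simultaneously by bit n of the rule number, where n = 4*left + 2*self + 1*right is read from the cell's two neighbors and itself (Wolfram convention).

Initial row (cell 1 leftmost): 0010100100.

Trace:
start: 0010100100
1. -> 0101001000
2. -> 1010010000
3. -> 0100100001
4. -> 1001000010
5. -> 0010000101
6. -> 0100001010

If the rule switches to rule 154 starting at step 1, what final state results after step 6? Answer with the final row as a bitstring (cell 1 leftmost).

(re-executing steps 1..6 under rule 154; state before step 1: 0010100100)
1. -> 0100011010
2. -> 1010110001
3. -> 0000101011
4. -> 1001000010
5. -> 0110100100
6. -> 1100011010

1100011010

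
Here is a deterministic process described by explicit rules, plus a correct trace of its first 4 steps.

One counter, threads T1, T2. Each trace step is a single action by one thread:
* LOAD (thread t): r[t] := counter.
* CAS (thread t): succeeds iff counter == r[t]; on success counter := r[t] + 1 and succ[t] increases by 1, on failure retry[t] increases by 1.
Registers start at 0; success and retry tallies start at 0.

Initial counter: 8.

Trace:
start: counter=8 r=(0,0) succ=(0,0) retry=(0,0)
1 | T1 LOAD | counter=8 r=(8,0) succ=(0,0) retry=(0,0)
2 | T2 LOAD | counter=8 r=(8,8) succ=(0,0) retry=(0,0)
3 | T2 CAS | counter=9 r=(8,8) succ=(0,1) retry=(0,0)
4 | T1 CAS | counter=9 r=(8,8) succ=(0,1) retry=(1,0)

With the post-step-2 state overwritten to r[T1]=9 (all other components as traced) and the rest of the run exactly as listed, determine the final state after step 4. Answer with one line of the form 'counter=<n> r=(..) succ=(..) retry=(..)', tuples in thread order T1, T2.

counter=10 r=(9,8) succ=(1,1) retry=(0,0)

state after step 2 := counter=8 r=(9,8) succ=(0,0) retry=(0,0)
3 | T2 CAS | counter=9 r=(9,8) succ=(0,1) retry=(0,0)
4 | T1 CAS | counter=10 r=(9,8) succ=(1,1) retry=(0,0)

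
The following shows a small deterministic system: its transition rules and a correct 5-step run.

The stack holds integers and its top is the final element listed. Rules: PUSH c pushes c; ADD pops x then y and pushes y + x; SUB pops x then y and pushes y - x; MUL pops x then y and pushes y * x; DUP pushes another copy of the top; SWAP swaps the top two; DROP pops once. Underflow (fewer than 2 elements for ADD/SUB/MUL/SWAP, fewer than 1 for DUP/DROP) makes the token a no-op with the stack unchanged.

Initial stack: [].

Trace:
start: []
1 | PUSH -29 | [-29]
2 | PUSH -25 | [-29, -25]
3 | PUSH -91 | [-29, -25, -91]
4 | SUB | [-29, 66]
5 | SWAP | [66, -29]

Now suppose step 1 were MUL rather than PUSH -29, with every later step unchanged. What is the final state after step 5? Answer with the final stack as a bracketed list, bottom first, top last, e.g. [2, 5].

(re-executing from step 1 with the substitution; state before step 1: [])
1 | MUL | []
2 | PUSH -25 | [-25]
3 | PUSH -91 | [-25, -91]
4 | SUB | [66]
5 | SWAP | [66]

[66]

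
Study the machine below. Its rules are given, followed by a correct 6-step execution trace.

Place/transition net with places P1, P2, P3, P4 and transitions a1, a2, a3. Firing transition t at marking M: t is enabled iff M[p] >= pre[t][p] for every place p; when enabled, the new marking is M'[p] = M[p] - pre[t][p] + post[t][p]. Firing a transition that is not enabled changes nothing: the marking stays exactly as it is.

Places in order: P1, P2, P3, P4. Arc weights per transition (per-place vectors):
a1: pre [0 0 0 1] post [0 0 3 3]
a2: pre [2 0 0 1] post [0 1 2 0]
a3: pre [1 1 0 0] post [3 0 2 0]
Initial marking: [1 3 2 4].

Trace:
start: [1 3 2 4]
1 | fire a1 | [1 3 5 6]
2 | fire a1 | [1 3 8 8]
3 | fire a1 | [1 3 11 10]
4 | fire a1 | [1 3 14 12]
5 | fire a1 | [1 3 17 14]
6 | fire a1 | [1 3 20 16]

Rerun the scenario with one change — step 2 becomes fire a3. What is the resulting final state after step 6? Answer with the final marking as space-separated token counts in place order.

(re-executing from step 2 with the substitution; state before step 2: [1 3 5 6])
2 | fire a3 | [3 2 7 6]
3 | fire a1 | [3 2 10 8]
4 | fire a1 | [3 2 13 10]
5 | fire a1 | [3 2 16 12]
6 | fire a1 | [3 2 19 14]

3 2 19 14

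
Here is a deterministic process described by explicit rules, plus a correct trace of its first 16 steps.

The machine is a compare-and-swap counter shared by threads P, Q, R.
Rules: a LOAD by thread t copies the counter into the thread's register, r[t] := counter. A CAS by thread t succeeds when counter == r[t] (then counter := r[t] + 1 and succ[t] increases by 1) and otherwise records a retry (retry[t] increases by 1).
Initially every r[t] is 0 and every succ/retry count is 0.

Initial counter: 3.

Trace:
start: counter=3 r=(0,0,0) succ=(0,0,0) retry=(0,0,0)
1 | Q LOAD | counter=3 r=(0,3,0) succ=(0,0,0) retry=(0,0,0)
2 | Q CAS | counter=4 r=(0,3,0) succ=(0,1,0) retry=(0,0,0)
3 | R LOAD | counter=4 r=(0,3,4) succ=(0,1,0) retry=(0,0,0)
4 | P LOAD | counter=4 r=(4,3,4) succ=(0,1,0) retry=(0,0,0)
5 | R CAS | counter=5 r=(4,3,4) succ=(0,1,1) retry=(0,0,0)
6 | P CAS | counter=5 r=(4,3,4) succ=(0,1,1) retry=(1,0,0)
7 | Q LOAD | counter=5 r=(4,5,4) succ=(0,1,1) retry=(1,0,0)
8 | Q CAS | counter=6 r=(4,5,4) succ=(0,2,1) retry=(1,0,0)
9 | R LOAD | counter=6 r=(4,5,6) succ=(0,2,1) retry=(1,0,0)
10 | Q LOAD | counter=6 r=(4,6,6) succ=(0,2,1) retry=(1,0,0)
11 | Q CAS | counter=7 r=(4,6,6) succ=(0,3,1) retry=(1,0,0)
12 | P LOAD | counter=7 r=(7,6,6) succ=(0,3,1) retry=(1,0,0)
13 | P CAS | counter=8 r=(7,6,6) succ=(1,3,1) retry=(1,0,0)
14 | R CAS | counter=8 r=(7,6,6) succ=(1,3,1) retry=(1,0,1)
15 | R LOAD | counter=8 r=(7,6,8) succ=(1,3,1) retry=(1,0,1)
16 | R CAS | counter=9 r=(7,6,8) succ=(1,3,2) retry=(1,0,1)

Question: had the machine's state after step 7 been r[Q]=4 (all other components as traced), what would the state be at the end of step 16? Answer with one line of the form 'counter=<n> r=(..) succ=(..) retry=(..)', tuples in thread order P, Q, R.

counter=8 r=(6,5,7) succ=(1,2,2) retry=(1,1,1)

state after step 7 := counter=5 r=(4,4,4) succ=(0,1,1) retry=(1,0,0)
8 | Q CAS | counter=5 r=(4,4,4) succ=(0,1,1) retry=(1,1,0)
9 | R LOAD | counter=5 r=(4,4,5) succ=(0,1,1) retry=(1,1,0)
10 | Q LOAD | counter=5 r=(4,5,5) succ=(0,1,1) retry=(1,1,0)
11 | Q CAS | counter=6 r=(4,5,5) succ=(0,2,1) retry=(1,1,0)
12 | P LOAD | counter=6 r=(6,5,5) succ=(0,2,1) retry=(1,1,0)
13 | P CAS | counter=7 r=(6,5,5) succ=(1,2,1) retry=(1,1,0)
14 | R CAS | counter=7 r=(6,5,5) succ=(1,2,1) retry=(1,1,1)
15 | R LOAD | counter=7 r=(6,5,7) succ=(1,2,1) retry=(1,1,1)
16 | R CAS | counter=8 r=(6,5,7) succ=(1,2,2) retry=(1,1,1)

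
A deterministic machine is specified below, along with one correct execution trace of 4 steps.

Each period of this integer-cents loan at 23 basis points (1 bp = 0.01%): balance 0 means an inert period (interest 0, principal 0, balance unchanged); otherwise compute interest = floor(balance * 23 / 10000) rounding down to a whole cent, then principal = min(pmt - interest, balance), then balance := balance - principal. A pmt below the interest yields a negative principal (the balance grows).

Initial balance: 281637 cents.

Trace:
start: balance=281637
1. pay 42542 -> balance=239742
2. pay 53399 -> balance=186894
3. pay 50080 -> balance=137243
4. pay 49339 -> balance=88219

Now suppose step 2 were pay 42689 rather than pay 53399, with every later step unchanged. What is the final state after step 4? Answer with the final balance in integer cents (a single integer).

(re-executing from step 2 with the substitution; state before step 2: balance=239742)
2. pay 42689 -> balance=197604
3. pay 50080 -> balance=147978
4. pay 49339 -> balance=98979

98979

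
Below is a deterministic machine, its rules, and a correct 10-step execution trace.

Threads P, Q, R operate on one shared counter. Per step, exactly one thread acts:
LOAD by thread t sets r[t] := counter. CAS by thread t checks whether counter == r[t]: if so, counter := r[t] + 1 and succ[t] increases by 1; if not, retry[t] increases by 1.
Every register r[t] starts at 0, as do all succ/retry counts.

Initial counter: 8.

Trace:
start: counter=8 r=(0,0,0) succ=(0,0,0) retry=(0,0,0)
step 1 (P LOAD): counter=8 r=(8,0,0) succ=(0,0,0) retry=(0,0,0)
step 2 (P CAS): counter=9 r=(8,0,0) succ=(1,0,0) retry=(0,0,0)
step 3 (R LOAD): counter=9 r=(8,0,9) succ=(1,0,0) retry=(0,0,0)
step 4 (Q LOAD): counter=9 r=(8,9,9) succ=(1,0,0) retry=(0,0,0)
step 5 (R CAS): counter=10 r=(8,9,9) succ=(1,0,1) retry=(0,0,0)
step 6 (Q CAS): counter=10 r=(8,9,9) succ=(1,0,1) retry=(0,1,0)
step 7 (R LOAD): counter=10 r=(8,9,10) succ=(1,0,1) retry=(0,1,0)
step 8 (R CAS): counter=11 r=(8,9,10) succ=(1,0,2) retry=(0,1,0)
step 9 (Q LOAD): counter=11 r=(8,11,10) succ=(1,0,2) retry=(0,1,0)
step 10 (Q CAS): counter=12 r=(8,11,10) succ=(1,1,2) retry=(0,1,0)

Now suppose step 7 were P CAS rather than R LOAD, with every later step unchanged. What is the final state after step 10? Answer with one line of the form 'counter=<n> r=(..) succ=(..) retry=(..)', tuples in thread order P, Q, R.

counter=11 r=(8,10,9) succ=(1,1,1) retry=(1,1,1)

(re-executing from step 7 with the substitution; state before step 7: counter=10 r=(8,9,9) succ=(1,0,1) retry=(0,1,0))
step 7 (P CAS): counter=10 r=(8,9,9) succ=(1,0,1) retry=(1,1,0)
step 8 (R CAS): counter=10 r=(8,9,9) succ=(1,0,1) retry=(1,1,1)
step 9 (Q LOAD): counter=10 r=(8,10,9) succ=(1,0,1) retry=(1,1,1)
step 10 (Q CAS): counter=11 r=(8,10,9) succ=(1,1,1) retry=(1,1,1)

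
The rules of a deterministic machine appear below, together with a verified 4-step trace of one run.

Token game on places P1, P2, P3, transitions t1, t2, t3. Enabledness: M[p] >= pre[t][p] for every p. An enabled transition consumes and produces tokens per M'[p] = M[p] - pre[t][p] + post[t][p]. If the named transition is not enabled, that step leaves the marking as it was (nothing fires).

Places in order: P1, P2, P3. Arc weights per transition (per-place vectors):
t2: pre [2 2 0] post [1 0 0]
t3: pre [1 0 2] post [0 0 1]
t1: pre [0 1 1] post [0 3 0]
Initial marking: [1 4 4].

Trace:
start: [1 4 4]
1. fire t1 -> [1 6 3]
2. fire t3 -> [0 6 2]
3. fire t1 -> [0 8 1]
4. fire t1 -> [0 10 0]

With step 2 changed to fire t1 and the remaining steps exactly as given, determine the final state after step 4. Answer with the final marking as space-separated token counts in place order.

(re-executing from step 2 with the substitution; state before step 2: [1 6 3])
2. fire t1 -> [1 8 2]
3. fire t1 -> [1 10 1]
4. fire t1 -> [1 12 0]

1 12 0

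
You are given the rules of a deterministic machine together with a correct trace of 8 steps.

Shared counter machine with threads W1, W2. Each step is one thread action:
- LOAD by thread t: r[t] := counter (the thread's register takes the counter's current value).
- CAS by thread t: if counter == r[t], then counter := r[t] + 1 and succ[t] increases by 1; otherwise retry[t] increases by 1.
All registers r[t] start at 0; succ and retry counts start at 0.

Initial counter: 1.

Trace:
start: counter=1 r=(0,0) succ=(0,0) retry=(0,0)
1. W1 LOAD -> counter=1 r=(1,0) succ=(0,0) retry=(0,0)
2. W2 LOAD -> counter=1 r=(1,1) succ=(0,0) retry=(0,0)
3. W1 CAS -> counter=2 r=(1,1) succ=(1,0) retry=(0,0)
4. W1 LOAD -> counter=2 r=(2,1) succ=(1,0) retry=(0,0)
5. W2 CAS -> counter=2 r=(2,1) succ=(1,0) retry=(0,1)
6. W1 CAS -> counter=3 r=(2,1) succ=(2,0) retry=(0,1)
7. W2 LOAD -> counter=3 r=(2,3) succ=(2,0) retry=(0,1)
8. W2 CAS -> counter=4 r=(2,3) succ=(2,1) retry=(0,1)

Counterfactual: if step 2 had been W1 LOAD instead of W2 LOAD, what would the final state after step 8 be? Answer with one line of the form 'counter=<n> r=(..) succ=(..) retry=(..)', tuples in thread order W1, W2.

counter=4 r=(2,3) succ=(2,1) retry=(0,1)

(re-executing from step 2 with the substitution; state before step 2: counter=1 r=(1,0) succ=(0,0) retry=(0,0))
2. W1 LOAD -> counter=1 r=(1,0) succ=(0,0) retry=(0,0)
3. W1 CAS -> counter=2 r=(1,0) succ=(1,0) retry=(0,0)
4. W1 LOAD -> counter=2 r=(2,0) succ=(1,0) retry=(0,0)
5. W2 CAS -> counter=2 r=(2,0) succ=(1,0) retry=(0,1)
6. W1 CAS -> counter=3 r=(2,0) succ=(2,0) retry=(0,1)
7. W2 LOAD -> counter=3 r=(2,3) succ=(2,0) retry=(0,1)
8. W2 CAS -> counter=4 r=(2,3) succ=(2,1) retry=(0,1)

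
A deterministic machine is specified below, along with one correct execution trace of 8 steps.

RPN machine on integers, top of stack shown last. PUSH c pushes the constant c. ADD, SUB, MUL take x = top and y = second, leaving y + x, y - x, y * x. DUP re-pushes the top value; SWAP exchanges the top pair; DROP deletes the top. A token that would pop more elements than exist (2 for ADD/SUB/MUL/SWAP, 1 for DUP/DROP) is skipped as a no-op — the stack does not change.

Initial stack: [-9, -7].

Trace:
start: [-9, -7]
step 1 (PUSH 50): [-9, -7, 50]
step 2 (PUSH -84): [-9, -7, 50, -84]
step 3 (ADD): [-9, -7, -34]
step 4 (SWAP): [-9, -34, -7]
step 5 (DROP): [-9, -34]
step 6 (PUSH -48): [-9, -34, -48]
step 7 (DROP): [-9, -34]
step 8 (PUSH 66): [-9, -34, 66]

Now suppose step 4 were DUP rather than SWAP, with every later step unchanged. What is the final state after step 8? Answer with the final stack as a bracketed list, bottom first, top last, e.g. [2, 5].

(re-executing from step 4 with the substitution; state before step 4: [-9, -7, -34])
step 4 (DUP): [-9, -7, -34, -34]
step 5 (DROP): [-9, -7, -34]
step 6 (PUSH -48): [-9, -7, -34, -48]
step 7 (DROP): [-9, -7, -34]
step 8 (PUSH 66): [-9, -7, -34, 66]

[-9, -7, -34, 66]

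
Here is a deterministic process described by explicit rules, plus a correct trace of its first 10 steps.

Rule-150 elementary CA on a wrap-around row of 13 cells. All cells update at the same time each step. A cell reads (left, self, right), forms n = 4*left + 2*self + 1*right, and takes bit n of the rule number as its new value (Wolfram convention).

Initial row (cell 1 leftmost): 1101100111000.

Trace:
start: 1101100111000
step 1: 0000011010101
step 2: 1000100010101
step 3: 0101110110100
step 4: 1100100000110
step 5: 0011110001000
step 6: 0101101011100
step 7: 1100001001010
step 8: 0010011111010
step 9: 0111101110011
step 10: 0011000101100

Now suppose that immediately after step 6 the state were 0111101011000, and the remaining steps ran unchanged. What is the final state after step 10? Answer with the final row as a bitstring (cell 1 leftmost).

state after step 6 := 0111101011000
step 7: 1011001000100
step 8: 1000111101111
step 9: 0101011000111
step 10: 0101000101010

0101000101010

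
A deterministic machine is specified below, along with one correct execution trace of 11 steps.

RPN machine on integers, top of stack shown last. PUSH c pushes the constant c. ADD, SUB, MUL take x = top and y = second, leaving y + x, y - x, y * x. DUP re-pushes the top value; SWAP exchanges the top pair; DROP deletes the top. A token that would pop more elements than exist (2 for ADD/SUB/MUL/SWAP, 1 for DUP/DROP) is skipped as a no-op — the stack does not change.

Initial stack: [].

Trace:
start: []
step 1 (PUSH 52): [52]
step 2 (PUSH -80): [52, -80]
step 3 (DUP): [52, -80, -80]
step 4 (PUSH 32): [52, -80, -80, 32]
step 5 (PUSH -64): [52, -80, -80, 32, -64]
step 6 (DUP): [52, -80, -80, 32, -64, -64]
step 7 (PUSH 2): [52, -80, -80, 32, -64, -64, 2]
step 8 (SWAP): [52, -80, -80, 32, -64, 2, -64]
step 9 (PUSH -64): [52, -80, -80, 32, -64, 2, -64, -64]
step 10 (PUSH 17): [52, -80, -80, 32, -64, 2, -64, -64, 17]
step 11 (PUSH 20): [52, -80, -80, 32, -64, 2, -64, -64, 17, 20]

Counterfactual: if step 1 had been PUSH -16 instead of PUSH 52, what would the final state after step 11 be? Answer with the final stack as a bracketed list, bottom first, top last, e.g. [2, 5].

(re-executing from step 1 with the substitution; state before step 1: [])
step 1 (PUSH -16): [-16]
step 2 (PUSH -80): [-16, -80]
step 3 (DUP): [-16, -80, -80]
step 4 (PUSH 32): [-16, -80, -80, 32]
step 5 (PUSH -64): [-16, -80, -80, 32, -64]
step 6 (DUP): [-16, -80, -80, 32, -64, -64]
step 7 (PUSH 2): [-16, -80, -80, 32, -64, -64, 2]
step 8 (SWAP): [-16, -80, -80, 32, -64, 2, -64]
step 9 (PUSH -64): [-16, -80, -80, 32, -64, 2, -64, -64]
step 10 (PUSH 17): [-16, -80, -80, 32, -64, 2, -64, -64, 17]
step 11 (PUSH 20): [-16, -80, -80, 32, -64, 2, -64, -64, 17, 20]

[-16, -80, -80, 32, -64, 2, -64, -64, 17, 20]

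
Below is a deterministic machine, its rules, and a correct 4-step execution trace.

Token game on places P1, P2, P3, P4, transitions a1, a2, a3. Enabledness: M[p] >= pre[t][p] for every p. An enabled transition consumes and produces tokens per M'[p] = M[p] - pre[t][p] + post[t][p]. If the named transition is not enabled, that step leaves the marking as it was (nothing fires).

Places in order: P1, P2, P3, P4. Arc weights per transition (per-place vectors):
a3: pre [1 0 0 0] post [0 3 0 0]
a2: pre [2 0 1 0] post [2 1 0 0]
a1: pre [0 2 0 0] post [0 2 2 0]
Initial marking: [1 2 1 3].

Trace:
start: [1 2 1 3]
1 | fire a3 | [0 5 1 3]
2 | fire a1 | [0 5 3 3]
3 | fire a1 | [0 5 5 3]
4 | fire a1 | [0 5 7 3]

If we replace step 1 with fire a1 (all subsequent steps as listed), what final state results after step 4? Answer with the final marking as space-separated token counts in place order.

(re-executing from step 1 with the substitution; state before step 1: [1 2 1 3])
1 | fire a1 | [1 2 3 3]
2 | fire a1 | [1 2 5 3]
3 | fire a1 | [1 2 7 3]
4 | fire a1 | [1 2 9 3]

1 2 9 3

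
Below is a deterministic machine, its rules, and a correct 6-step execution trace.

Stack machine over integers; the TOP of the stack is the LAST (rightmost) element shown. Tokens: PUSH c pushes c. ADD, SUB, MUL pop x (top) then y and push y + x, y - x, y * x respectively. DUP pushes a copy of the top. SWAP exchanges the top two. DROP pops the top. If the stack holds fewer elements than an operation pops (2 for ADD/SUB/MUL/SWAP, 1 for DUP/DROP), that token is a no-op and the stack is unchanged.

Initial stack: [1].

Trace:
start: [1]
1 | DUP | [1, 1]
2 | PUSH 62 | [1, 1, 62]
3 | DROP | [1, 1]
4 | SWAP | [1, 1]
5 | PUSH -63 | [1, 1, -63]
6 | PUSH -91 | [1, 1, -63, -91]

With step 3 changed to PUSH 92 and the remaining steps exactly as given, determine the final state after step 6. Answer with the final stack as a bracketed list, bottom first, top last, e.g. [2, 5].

(re-executing from step 3 with the substitution; state before step 3: [1, 1, 62])
3 | PUSH 92 | [1, 1, 62, 92]
4 | SWAP | [1, 1, 92, 62]
5 | PUSH -63 | [1, 1, 92, 62, -63]
6 | PUSH -91 | [1, 1, 92, 62, -63, -91]

[1, 1, 92, 62, -63, -91]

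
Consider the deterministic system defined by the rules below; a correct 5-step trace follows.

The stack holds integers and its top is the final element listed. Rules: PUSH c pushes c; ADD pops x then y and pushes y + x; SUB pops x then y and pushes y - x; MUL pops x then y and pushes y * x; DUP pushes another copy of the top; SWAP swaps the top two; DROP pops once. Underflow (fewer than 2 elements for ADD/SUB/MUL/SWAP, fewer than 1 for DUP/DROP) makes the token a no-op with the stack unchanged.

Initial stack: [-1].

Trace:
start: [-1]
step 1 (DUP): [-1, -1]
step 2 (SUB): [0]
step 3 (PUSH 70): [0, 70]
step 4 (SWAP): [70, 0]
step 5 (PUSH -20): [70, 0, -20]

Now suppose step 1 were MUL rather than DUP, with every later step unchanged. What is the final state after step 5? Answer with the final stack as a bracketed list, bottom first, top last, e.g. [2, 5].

[70, -1, -20]

(re-executing from step 1 with the substitution; state before step 1: [-1])
step 1 (MUL): [-1]
step 2 (SUB): [-1]
step 3 (PUSH 70): [-1, 70]
step 4 (SWAP): [70, -1]
step 5 (PUSH -20): [70, -1, -20]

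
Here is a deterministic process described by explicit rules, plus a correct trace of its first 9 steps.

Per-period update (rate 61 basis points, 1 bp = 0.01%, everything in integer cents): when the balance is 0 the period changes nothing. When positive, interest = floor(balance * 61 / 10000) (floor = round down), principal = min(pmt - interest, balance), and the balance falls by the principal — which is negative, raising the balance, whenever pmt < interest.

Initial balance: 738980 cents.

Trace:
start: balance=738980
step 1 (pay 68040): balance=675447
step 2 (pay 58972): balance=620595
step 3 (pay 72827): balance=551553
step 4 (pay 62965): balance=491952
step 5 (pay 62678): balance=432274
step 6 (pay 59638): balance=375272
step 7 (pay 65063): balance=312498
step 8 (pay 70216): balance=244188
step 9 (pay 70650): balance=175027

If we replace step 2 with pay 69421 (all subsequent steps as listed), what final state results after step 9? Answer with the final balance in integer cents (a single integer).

(re-executing from step 2 with the substitution; state before step 2: balance=675447)
step 2 (pay 69421): balance=610146
step 3 (pay 72827): balance=541040
step 4 (pay 62965): balance=481375
step 5 (pay 62678): balance=421633
step 6 (pay 59638): balance=364566
step 7 (pay 65063): balance=301726
step 8 (pay 70216): balance=233350
step 9 (pay 70650): balance=164123

164123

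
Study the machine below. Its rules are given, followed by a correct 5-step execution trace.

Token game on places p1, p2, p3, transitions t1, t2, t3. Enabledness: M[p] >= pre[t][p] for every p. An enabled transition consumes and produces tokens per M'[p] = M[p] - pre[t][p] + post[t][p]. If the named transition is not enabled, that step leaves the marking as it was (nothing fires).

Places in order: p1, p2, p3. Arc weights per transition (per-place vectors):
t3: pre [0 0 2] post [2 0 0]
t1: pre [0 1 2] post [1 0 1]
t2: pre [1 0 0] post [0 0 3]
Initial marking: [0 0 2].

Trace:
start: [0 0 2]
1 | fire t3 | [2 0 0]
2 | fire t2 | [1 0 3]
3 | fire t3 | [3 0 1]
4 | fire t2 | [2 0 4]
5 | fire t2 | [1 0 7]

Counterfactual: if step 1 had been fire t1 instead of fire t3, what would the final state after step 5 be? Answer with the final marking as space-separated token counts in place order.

0 0 6

(re-executing from step 1 with the substitution; state before step 1: [0 0 2])
1 | fire t1 | [0 0 2]
2 | fire t2 | [0 0 2]
3 | fire t3 | [2 0 0]
4 | fire t2 | [1 0 3]
5 | fire t2 | [0 0 6]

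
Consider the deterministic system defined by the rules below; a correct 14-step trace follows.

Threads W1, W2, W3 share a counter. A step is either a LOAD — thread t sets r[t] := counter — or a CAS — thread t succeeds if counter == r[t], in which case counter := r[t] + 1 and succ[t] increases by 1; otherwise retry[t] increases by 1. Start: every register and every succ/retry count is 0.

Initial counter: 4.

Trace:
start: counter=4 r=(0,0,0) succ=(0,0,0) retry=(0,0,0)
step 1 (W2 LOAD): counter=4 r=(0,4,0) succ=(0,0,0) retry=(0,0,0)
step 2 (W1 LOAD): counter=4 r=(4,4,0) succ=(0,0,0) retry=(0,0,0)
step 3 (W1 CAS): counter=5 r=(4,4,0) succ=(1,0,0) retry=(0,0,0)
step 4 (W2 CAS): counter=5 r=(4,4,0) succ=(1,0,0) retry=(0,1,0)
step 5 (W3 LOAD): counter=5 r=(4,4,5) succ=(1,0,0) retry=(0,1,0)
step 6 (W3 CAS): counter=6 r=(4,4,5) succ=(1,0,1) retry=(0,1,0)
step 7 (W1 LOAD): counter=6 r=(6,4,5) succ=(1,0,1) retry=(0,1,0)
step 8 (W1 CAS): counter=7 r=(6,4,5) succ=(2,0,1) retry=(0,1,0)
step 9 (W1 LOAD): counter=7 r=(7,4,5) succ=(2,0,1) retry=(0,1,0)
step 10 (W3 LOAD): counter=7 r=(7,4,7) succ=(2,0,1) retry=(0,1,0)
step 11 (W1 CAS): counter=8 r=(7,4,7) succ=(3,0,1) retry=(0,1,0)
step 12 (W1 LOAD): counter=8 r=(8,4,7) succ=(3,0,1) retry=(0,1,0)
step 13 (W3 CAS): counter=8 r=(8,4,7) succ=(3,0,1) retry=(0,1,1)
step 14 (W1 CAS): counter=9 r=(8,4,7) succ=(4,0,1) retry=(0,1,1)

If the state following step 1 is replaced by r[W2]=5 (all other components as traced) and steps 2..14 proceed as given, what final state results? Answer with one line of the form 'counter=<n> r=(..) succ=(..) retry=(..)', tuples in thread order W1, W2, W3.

state after step 1 := counter=4 r=(0,5,0) succ=(0,0,0) retry=(0,0,0)
step 2 (W1 LOAD): counter=4 r=(4,5,0) succ=(0,0,0) retry=(0,0,0)
step 3 (W1 CAS): counter=5 r=(4,5,0) succ=(1,0,0) retry=(0,0,0)
step 4 (W2 CAS): counter=6 r=(4,5,0) succ=(1,1,0) retry=(0,0,0)
step 5 (W3 LOAD): counter=6 r=(4,5,6) succ=(1,1,0) retry=(0,0,0)
step 6 (W3 CAS): counter=7 r=(4,5,6) succ=(1,1,1) retry=(0,0,0)
step 7 (W1 LOAD): counter=7 r=(7,5,6) succ=(1,1,1) retry=(0,0,0)
step 8 (W1 CAS): counter=8 r=(7,5,6) succ=(2,1,1) retry=(0,0,0)
step 9 (W1 LOAD): counter=8 r=(8,5,6) succ=(2,1,1) retry=(0,0,0)
step 10 (W3 LOAD): counter=8 r=(8,5,8) succ=(2,1,1) retry=(0,0,0)
step 11 (W1 CAS): counter=9 r=(8,5,8) succ=(3,1,1) retry=(0,0,0)
step 12 (W1 LOAD): counter=9 r=(9,5,8) succ=(3,1,1) retry=(0,0,0)
step 13 (W3 CAS): counter=9 r=(9,5,8) succ=(3,1,1) retry=(0,0,1)
step 14 (W1 CAS): counter=10 r=(9,5,8) succ=(4,1,1) retry=(0,0,1)

counter=10 r=(9,5,8) succ=(4,1,1) retry=(0,0,1)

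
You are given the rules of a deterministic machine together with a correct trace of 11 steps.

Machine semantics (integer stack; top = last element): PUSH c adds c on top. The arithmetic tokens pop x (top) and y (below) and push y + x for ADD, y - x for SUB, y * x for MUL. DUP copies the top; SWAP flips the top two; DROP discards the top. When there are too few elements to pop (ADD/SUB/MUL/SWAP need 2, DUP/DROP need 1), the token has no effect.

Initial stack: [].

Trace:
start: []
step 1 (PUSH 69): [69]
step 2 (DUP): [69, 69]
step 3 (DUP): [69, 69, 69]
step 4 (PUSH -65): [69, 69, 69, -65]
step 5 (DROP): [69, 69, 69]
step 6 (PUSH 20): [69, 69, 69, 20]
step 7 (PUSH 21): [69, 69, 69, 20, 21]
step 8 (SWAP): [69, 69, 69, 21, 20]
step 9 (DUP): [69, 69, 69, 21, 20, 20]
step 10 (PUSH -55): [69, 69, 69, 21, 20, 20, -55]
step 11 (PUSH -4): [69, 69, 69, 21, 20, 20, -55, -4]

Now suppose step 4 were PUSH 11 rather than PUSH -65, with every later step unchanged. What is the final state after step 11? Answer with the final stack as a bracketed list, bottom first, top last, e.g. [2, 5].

(re-executing from step 4 with the substitution; state before step 4: [69, 69, 69])
step 4 (PUSH 11): [69, 69, 69, 11]
step 5 (DROP): [69, 69, 69]
step 6 (PUSH 20): [69, 69, 69, 20]
step 7 (PUSH 21): [69, 69, 69, 20, 21]
step 8 (SWAP): [69, 69, 69, 21, 20]
step 9 (DUP): [69, 69, 69, 21, 20, 20]
step 10 (PUSH -55): [69, 69, 69, 21, 20, 20, -55]
step 11 (PUSH -4): [69, 69, 69, 21, 20, 20, -55, -4]

[69, 69, 69, 21, 20, 20, -55, -4]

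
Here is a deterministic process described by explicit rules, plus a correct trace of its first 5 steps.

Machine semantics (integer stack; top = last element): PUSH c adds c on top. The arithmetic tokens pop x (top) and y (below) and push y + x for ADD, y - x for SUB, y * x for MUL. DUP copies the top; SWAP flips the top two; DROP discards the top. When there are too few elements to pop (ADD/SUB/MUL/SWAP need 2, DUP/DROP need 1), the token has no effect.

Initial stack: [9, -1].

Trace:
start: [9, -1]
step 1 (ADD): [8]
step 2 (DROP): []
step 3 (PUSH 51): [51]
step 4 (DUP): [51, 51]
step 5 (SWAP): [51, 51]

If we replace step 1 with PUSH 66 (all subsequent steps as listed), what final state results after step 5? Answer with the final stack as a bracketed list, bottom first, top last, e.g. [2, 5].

[9, -1, 51, 51]

(re-executing from step 1 with the substitution; state before step 1: [9, -1])
step 1 (PUSH 66): [9, -1, 66]
step 2 (DROP): [9, -1]
step 3 (PUSH 51): [9, -1, 51]
step 4 (DUP): [9, -1, 51, 51]
step 5 (SWAP): [9, -1, 51, 51]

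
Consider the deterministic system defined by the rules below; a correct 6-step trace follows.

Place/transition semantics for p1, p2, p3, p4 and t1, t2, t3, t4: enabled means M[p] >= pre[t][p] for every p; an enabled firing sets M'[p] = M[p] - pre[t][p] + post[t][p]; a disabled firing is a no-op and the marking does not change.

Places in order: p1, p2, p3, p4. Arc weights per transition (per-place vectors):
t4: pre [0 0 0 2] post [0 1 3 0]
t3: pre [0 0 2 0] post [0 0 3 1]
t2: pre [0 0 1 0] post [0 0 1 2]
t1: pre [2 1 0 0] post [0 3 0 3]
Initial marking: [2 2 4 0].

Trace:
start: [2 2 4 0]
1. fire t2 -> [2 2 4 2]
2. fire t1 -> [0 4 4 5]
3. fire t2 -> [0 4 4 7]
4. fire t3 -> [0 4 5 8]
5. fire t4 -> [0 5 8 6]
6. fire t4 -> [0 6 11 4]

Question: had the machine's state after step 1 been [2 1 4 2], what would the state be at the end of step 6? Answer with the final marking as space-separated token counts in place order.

state after step 1 := [2 1 4 2]
2. fire t1 -> [0 3 4 5]
3. fire t2 -> [0 3 4 7]
4. fire t3 -> [0 3 5 8]
5. fire t4 -> [0 4 8 6]
6. fire t4 -> [0 5 11 4]

0 5 11 4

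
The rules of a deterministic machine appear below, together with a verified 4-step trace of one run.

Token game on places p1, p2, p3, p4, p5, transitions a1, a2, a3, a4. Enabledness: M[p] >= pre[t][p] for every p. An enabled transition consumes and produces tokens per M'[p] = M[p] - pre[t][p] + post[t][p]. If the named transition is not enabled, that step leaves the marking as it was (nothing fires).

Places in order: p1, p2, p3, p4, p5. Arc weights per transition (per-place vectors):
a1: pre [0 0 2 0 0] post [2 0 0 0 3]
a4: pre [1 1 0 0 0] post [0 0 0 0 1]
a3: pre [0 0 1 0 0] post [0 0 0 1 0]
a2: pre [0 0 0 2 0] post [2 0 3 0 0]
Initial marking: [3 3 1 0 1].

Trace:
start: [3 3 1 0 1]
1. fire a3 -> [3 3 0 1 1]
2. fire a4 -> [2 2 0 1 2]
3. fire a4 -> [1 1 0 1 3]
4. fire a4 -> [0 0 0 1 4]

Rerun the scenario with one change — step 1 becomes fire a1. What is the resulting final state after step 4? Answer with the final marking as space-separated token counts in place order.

(re-executing from step 1 with the substitution; state before step 1: [3 3 1 0 1])
1. fire a1 -> [3 3 1 0 1]
2. fire a4 -> [2 2 1 0 2]
3. fire a4 -> [1 1 1 0 3]
4. fire a4 -> [0 0 1 0 4]

0 0 1 0 4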